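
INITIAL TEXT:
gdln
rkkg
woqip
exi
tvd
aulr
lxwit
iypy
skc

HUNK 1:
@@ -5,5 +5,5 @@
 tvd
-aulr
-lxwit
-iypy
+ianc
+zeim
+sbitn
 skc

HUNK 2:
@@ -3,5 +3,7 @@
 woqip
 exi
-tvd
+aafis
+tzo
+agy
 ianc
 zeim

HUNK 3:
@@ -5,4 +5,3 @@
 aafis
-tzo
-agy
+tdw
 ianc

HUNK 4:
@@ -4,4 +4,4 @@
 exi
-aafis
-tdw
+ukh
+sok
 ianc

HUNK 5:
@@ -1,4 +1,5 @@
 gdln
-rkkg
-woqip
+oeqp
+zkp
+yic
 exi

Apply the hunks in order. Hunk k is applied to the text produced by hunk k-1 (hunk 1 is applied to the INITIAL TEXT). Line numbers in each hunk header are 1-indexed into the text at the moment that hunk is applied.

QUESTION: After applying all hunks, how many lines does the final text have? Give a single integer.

Hunk 1: at line 5 remove [aulr,lxwit,iypy] add [ianc,zeim,sbitn] -> 9 lines: gdln rkkg woqip exi tvd ianc zeim sbitn skc
Hunk 2: at line 3 remove [tvd] add [aafis,tzo,agy] -> 11 lines: gdln rkkg woqip exi aafis tzo agy ianc zeim sbitn skc
Hunk 3: at line 5 remove [tzo,agy] add [tdw] -> 10 lines: gdln rkkg woqip exi aafis tdw ianc zeim sbitn skc
Hunk 4: at line 4 remove [aafis,tdw] add [ukh,sok] -> 10 lines: gdln rkkg woqip exi ukh sok ianc zeim sbitn skc
Hunk 5: at line 1 remove [rkkg,woqip] add [oeqp,zkp,yic] -> 11 lines: gdln oeqp zkp yic exi ukh sok ianc zeim sbitn skc
Final line count: 11

Answer: 11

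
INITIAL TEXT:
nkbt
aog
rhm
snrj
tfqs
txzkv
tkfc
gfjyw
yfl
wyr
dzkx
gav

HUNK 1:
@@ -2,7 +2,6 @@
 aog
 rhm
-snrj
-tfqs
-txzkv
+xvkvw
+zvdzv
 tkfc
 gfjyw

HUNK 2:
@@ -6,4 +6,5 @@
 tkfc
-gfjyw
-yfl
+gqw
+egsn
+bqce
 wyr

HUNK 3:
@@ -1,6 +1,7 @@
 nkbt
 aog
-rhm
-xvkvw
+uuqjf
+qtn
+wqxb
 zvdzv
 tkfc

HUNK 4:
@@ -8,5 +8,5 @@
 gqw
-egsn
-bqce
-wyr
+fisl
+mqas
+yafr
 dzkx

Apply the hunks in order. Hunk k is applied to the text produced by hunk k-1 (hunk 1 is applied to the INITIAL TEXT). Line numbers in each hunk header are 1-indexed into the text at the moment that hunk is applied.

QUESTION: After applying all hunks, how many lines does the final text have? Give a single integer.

Hunk 1: at line 2 remove [snrj,tfqs,txzkv] add [xvkvw,zvdzv] -> 11 lines: nkbt aog rhm xvkvw zvdzv tkfc gfjyw yfl wyr dzkx gav
Hunk 2: at line 6 remove [gfjyw,yfl] add [gqw,egsn,bqce] -> 12 lines: nkbt aog rhm xvkvw zvdzv tkfc gqw egsn bqce wyr dzkx gav
Hunk 3: at line 1 remove [rhm,xvkvw] add [uuqjf,qtn,wqxb] -> 13 lines: nkbt aog uuqjf qtn wqxb zvdzv tkfc gqw egsn bqce wyr dzkx gav
Hunk 4: at line 8 remove [egsn,bqce,wyr] add [fisl,mqas,yafr] -> 13 lines: nkbt aog uuqjf qtn wqxb zvdzv tkfc gqw fisl mqas yafr dzkx gav
Final line count: 13

Answer: 13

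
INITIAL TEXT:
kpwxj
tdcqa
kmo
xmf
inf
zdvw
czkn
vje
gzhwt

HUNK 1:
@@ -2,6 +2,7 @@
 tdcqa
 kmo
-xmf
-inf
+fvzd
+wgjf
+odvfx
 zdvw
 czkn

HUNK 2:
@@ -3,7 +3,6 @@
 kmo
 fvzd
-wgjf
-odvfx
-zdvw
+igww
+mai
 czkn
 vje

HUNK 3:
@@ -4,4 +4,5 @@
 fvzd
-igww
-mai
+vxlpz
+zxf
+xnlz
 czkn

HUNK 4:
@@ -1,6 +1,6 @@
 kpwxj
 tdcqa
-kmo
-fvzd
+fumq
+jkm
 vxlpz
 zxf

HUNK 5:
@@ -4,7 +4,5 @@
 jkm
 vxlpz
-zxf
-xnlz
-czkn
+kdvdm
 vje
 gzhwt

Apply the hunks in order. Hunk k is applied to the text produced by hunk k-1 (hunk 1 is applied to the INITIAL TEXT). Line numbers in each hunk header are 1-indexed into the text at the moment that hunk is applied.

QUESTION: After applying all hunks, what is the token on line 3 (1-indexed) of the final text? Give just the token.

Hunk 1: at line 2 remove [xmf,inf] add [fvzd,wgjf,odvfx] -> 10 lines: kpwxj tdcqa kmo fvzd wgjf odvfx zdvw czkn vje gzhwt
Hunk 2: at line 3 remove [wgjf,odvfx,zdvw] add [igww,mai] -> 9 lines: kpwxj tdcqa kmo fvzd igww mai czkn vje gzhwt
Hunk 3: at line 4 remove [igww,mai] add [vxlpz,zxf,xnlz] -> 10 lines: kpwxj tdcqa kmo fvzd vxlpz zxf xnlz czkn vje gzhwt
Hunk 4: at line 1 remove [kmo,fvzd] add [fumq,jkm] -> 10 lines: kpwxj tdcqa fumq jkm vxlpz zxf xnlz czkn vje gzhwt
Hunk 5: at line 4 remove [zxf,xnlz,czkn] add [kdvdm] -> 8 lines: kpwxj tdcqa fumq jkm vxlpz kdvdm vje gzhwt
Final line 3: fumq

Answer: fumq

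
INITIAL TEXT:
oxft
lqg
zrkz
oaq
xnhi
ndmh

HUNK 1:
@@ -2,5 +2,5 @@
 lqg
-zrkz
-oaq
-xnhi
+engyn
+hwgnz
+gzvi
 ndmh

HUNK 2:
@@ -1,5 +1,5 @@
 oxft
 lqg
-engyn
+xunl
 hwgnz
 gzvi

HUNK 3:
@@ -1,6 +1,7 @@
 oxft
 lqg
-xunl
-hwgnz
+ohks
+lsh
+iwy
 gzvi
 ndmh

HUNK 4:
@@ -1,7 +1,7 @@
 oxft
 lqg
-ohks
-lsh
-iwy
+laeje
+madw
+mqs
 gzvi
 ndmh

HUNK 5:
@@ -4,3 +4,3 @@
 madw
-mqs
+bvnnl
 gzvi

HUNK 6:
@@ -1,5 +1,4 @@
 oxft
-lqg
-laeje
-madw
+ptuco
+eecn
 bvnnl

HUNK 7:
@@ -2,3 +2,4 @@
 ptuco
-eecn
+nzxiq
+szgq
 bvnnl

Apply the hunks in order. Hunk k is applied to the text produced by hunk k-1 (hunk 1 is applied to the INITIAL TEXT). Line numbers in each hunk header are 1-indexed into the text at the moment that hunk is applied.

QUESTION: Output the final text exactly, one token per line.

Hunk 1: at line 2 remove [zrkz,oaq,xnhi] add [engyn,hwgnz,gzvi] -> 6 lines: oxft lqg engyn hwgnz gzvi ndmh
Hunk 2: at line 1 remove [engyn] add [xunl] -> 6 lines: oxft lqg xunl hwgnz gzvi ndmh
Hunk 3: at line 1 remove [xunl,hwgnz] add [ohks,lsh,iwy] -> 7 lines: oxft lqg ohks lsh iwy gzvi ndmh
Hunk 4: at line 1 remove [ohks,lsh,iwy] add [laeje,madw,mqs] -> 7 lines: oxft lqg laeje madw mqs gzvi ndmh
Hunk 5: at line 4 remove [mqs] add [bvnnl] -> 7 lines: oxft lqg laeje madw bvnnl gzvi ndmh
Hunk 6: at line 1 remove [lqg,laeje,madw] add [ptuco,eecn] -> 6 lines: oxft ptuco eecn bvnnl gzvi ndmh
Hunk 7: at line 2 remove [eecn] add [nzxiq,szgq] -> 7 lines: oxft ptuco nzxiq szgq bvnnl gzvi ndmh

Answer: oxft
ptuco
nzxiq
szgq
bvnnl
gzvi
ndmh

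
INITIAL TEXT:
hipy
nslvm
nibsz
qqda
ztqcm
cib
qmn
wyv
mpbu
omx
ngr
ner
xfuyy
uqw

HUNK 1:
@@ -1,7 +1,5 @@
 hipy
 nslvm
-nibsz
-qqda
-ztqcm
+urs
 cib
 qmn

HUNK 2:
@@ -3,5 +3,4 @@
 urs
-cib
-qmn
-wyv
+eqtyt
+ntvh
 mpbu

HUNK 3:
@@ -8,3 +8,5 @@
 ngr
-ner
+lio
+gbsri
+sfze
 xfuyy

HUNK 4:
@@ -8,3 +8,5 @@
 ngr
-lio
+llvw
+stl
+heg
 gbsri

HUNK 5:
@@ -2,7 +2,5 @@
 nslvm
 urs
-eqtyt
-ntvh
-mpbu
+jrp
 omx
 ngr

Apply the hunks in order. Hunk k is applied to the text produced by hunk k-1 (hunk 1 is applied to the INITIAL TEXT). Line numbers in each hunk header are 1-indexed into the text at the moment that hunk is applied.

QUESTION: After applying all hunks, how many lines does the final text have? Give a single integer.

Hunk 1: at line 1 remove [nibsz,qqda,ztqcm] add [urs] -> 12 lines: hipy nslvm urs cib qmn wyv mpbu omx ngr ner xfuyy uqw
Hunk 2: at line 3 remove [cib,qmn,wyv] add [eqtyt,ntvh] -> 11 lines: hipy nslvm urs eqtyt ntvh mpbu omx ngr ner xfuyy uqw
Hunk 3: at line 8 remove [ner] add [lio,gbsri,sfze] -> 13 lines: hipy nslvm urs eqtyt ntvh mpbu omx ngr lio gbsri sfze xfuyy uqw
Hunk 4: at line 8 remove [lio] add [llvw,stl,heg] -> 15 lines: hipy nslvm urs eqtyt ntvh mpbu omx ngr llvw stl heg gbsri sfze xfuyy uqw
Hunk 5: at line 2 remove [eqtyt,ntvh,mpbu] add [jrp] -> 13 lines: hipy nslvm urs jrp omx ngr llvw stl heg gbsri sfze xfuyy uqw
Final line count: 13

Answer: 13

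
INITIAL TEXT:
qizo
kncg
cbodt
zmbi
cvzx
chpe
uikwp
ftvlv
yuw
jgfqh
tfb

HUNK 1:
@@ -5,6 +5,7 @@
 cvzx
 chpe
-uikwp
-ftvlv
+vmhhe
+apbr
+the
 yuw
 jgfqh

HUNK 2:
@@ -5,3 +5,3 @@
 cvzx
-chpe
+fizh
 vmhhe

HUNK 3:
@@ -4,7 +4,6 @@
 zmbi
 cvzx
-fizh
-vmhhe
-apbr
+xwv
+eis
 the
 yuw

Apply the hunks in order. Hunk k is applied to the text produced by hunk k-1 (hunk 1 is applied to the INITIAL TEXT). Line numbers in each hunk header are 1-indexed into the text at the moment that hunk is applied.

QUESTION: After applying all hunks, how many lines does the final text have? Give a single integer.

Hunk 1: at line 5 remove [uikwp,ftvlv] add [vmhhe,apbr,the] -> 12 lines: qizo kncg cbodt zmbi cvzx chpe vmhhe apbr the yuw jgfqh tfb
Hunk 2: at line 5 remove [chpe] add [fizh] -> 12 lines: qizo kncg cbodt zmbi cvzx fizh vmhhe apbr the yuw jgfqh tfb
Hunk 3: at line 4 remove [fizh,vmhhe,apbr] add [xwv,eis] -> 11 lines: qizo kncg cbodt zmbi cvzx xwv eis the yuw jgfqh tfb
Final line count: 11

Answer: 11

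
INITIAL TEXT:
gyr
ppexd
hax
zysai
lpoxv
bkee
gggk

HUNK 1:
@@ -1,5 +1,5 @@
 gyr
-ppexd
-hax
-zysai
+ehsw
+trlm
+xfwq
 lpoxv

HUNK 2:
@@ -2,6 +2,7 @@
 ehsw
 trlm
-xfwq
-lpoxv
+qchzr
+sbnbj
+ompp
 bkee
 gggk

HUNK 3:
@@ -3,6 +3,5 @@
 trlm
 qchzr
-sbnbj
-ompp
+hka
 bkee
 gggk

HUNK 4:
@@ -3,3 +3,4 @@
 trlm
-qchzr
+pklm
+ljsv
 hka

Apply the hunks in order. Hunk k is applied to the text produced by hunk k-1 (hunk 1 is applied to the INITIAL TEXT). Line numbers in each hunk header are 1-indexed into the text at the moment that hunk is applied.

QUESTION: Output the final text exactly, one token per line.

Hunk 1: at line 1 remove [ppexd,hax,zysai] add [ehsw,trlm,xfwq] -> 7 lines: gyr ehsw trlm xfwq lpoxv bkee gggk
Hunk 2: at line 2 remove [xfwq,lpoxv] add [qchzr,sbnbj,ompp] -> 8 lines: gyr ehsw trlm qchzr sbnbj ompp bkee gggk
Hunk 3: at line 3 remove [sbnbj,ompp] add [hka] -> 7 lines: gyr ehsw trlm qchzr hka bkee gggk
Hunk 4: at line 3 remove [qchzr] add [pklm,ljsv] -> 8 lines: gyr ehsw trlm pklm ljsv hka bkee gggk

Answer: gyr
ehsw
trlm
pklm
ljsv
hka
bkee
gggk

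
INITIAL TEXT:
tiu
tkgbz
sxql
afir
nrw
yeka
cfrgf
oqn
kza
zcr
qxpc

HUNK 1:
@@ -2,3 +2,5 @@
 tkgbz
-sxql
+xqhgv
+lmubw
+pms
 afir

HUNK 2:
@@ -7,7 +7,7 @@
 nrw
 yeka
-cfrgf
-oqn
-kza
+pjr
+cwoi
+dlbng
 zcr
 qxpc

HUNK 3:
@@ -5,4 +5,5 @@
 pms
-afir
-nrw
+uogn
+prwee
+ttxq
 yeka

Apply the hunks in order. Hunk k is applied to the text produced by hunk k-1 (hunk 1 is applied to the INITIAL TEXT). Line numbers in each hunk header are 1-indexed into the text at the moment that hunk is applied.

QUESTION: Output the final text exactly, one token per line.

Answer: tiu
tkgbz
xqhgv
lmubw
pms
uogn
prwee
ttxq
yeka
pjr
cwoi
dlbng
zcr
qxpc

Derivation:
Hunk 1: at line 2 remove [sxql] add [xqhgv,lmubw,pms] -> 13 lines: tiu tkgbz xqhgv lmubw pms afir nrw yeka cfrgf oqn kza zcr qxpc
Hunk 2: at line 7 remove [cfrgf,oqn,kza] add [pjr,cwoi,dlbng] -> 13 lines: tiu tkgbz xqhgv lmubw pms afir nrw yeka pjr cwoi dlbng zcr qxpc
Hunk 3: at line 5 remove [afir,nrw] add [uogn,prwee,ttxq] -> 14 lines: tiu tkgbz xqhgv lmubw pms uogn prwee ttxq yeka pjr cwoi dlbng zcr qxpc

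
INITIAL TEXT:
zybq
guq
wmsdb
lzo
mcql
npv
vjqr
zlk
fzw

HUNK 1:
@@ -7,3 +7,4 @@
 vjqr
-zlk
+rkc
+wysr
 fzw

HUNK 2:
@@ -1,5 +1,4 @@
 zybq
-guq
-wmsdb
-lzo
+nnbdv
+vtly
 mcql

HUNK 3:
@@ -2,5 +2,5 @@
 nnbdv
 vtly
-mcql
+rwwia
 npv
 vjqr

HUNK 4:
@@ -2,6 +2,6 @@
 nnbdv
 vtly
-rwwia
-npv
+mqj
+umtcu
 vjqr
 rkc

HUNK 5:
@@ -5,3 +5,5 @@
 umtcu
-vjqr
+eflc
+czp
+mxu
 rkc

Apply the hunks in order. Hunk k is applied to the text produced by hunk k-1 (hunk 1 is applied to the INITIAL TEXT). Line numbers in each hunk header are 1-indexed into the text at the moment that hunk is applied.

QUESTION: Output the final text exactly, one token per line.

Answer: zybq
nnbdv
vtly
mqj
umtcu
eflc
czp
mxu
rkc
wysr
fzw

Derivation:
Hunk 1: at line 7 remove [zlk] add [rkc,wysr] -> 10 lines: zybq guq wmsdb lzo mcql npv vjqr rkc wysr fzw
Hunk 2: at line 1 remove [guq,wmsdb,lzo] add [nnbdv,vtly] -> 9 lines: zybq nnbdv vtly mcql npv vjqr rkc wysr fzw
Hunk 3: at line 2 remove [mcql] add [rwwia] -> 9 lines: zybq nnbdv vtly rwwia npv vjqr rkc wysr fzw
Hunk 4: at line 2 remove [rwwia,npv] add [mqj,umtcu] -> 9 lines: zybq nnbdv vtly mqj umtcu vjqr rkc wysr fzw
Hunk 5: at line 5 remove [vjqr] add [eflc,czp,mxu] -> 11 lines: zybq nnbdv vtly mqj umtcu eflc czp mxu rkc wysr fzw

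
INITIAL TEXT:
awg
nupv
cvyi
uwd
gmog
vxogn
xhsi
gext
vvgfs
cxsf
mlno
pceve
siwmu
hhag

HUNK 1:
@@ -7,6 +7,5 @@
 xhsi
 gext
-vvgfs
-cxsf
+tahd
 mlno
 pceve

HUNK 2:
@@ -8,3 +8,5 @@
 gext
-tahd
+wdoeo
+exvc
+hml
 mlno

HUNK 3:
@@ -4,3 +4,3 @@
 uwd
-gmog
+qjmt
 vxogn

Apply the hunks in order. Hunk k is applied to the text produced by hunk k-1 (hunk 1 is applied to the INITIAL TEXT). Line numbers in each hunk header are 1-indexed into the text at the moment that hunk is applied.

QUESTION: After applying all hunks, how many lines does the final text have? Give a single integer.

Answer: 15

Derivation:
Hunk 1: at line 7 remove [vvgfs,cxsf] add [tahd] -> 13 lines: awg nupv cvyi uwd gmog vxogn xhsi gext tahd mlno pceve siwmu hhag
Hunk 2: at line 8 remove [tahd] add [wdoeo,exvc,hml] -> 15 lines: awg nupv cvyi uwd gmog vxogn xhsi gext wdoeo exvc hml mlno pceve siwmu hhag
Hunk 3: at line 4 remove [gmog] add [qjmt] -> 15 lines: awg nupv cvyi uwd qjmt vxogn xhsi gext wdoeo exvc hml mlno pceve siwmu hhag
Final line count: 15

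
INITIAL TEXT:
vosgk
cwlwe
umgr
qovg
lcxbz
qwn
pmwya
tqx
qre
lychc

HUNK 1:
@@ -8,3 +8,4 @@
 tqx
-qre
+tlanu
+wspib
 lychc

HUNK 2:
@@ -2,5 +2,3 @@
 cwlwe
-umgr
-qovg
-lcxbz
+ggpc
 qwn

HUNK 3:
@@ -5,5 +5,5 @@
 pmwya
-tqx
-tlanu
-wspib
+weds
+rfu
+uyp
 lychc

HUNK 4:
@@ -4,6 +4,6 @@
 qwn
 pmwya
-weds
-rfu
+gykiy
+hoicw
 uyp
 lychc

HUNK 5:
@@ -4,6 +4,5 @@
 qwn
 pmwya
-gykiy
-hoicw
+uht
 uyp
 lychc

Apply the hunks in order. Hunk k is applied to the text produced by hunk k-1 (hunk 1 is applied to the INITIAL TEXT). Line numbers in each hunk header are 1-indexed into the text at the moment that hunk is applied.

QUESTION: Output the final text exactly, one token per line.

Answer: vosgk
cwlwe
ggpc
qwn
pmwya
uht
uyp
lychc

Derivation:
Hunk 1: at line 8 remove [qre] add [tlanu,wspib] -> 11 lines: vosgk cwlwe umgr qovg lcxbz qwn pmwya tqx tlanu wspib lychc
Hunk 2: at line 2 remove [umgr,qovg,lcxbz] add [ggpc] -> 9 lines: vosgk cwlwe ggpc qwn pmwya tqx tlanu wspib lychc
Hunk 3: at line 5 remove [tqx,tlanu,wspib] add [weds,rfu,uyp] -> 9 lines: vosgk cwlwe ggpc qwn pmwya weds rfu uyp lychc
Hunk 4: at line 4 remove [weds,rfu] add [gykiy,hoicw] -> 9 lines: vosgk cwlwe ggpc qwn pmwya gykiy hoicw uyp lychc
Hunk 5: at line 4 remove [gykiy,hoicw] add [uht] -> 8 lines: vosgk cwlwe ggpc qwn pmwya uht uyp lychc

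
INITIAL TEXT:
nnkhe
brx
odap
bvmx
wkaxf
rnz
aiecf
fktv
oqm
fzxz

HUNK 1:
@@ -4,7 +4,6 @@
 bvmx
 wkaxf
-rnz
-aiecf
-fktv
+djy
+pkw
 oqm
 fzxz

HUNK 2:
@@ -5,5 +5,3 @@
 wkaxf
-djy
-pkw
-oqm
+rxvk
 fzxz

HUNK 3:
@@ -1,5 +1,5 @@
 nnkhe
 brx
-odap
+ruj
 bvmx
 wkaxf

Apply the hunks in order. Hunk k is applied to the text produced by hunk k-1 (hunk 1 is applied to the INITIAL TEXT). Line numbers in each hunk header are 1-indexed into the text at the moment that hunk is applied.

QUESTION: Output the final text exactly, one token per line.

Answer: nnkhe
brx
ruj
bvmx
wkaxf
rxvk
fzxz

Derivation:
Hunk 1: at line 4 remove [rnz,aiecf,fktv] add [djy,pkw] -> 9 lines: nnkhe brx odap bvmx wkaxf djy pkw oqm fzxz
Hunk 2: at line 5 remove [djy,pkw,oqm] add [rxvk] -> 7 lines: nnkhe brx odap bvmx wkaxf rxvk fzxz
Hunk 3: at line 1 remove [odap] add [ruj] -> 7 lines: nnkhe brx ruj bvmx wkaxf rxvk fzxz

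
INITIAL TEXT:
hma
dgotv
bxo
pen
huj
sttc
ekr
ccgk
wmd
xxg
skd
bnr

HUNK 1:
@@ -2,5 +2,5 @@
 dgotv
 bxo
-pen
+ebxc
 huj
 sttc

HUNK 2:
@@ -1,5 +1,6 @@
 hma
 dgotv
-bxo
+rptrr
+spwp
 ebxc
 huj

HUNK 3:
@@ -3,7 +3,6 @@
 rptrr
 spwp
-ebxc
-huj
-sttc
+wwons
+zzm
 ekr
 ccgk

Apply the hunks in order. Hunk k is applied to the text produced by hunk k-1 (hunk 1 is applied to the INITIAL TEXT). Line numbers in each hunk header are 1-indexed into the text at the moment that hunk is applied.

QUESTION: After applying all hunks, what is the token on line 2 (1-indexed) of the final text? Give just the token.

Hunk 1: at line 2 remove [pen] add [ebxc] -> 12 lines: hma dgotv bxo ebxc huj sttc ekr ccgk wmd xxg skd bnr
Hunk 2: at line 1 remove [bxo] add [rptrr,spwp] -> 13 lines: hma dgotv rptrr spwp ebxc huj sttc ekr ccgk wmd xxg skd bnr
Hunk 3: at line 3 remove [ebxc,huj,sttc] add [wwons,zzm] -> 12 lines: hma dgotv rptrr spwp wwons zzm ekr ccgk wmd xxg skd bnr
Final line 2: dgotv

Answer: dgotv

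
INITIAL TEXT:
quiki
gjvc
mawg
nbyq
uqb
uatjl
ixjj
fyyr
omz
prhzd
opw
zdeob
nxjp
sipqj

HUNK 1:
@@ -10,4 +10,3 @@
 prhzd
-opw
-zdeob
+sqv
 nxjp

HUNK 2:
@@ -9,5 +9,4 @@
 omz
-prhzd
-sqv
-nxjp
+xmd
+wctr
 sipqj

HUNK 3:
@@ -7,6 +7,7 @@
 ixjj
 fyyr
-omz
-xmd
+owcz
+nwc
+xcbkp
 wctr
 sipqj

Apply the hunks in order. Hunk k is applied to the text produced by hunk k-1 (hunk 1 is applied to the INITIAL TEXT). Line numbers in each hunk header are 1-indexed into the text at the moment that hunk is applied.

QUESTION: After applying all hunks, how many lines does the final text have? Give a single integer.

Hunk 1: at line 10 remove [opw,zdeob] add [sqv] -> 13 lines: quiki gjvc mawg nbyq uqb uatjl ixjj fyyr omz prhzd sqv nxjp sipqj
Hunk 2: at line 9 remove [prhzd,sqv,nxjp] add [xmd,wctr] -> 12 lines: quiki gjvc mawg nbyq uqb uatjl ixjj fyyr omz xmd wctr sipqj
Hunk 3: at line 7 remove [omz,xmd] add [owcz,nwc,xcbkp] -> 13 lines: quiki gjvc mawg nbyq uqb uatjl ixjj fyyr owcz nwc xcbkp wctr sipqj
Final line count: 13

Answer: 13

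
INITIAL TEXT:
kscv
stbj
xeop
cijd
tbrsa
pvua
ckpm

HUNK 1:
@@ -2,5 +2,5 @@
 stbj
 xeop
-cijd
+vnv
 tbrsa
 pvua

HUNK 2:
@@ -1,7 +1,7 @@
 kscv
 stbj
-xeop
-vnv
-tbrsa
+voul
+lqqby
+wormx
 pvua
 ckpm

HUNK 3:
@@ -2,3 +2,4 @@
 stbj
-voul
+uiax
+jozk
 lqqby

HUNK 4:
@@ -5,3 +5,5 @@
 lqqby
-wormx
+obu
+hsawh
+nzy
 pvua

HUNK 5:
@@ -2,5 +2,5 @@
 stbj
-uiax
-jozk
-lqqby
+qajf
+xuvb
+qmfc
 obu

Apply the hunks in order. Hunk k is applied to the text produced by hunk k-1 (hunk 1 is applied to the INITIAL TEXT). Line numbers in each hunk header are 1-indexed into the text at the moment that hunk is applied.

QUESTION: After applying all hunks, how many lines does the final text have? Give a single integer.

Hunk 1: at line 2 remove [cijd] add [vnv] -> 7 lines: kscv stbj xeop vnv tbrsa pvua ckpm
Hunk 2: at line 1 remove [xeop,vnv,tbrsa] add [voul,lqqby,wormx] -> 7 lines: kscv stbj voul lqqby wormx pvua ckpm
Hunk 3: at line 2 remove [voul] add [uiax,jozk] -> 8 lines: kscv stbj uiax jozk lqqby wormx pvua ckpm
Hunk 4: at line 5 remove [wormx] add [obu,hsawh,nzy] -> 10 lines: kscv stbj uiax jozk lqqby obu hsawh nzy pvua ckpm
Hunk 5: at line 2 remove [uiax,jozk,lqqby] add [qajf,xuvb,qmfc] -> 10 lines: kscv stbj qajf xuvb qmfc obu hsawh nzy pvua ckpm
Final line count: 10

Answer: 10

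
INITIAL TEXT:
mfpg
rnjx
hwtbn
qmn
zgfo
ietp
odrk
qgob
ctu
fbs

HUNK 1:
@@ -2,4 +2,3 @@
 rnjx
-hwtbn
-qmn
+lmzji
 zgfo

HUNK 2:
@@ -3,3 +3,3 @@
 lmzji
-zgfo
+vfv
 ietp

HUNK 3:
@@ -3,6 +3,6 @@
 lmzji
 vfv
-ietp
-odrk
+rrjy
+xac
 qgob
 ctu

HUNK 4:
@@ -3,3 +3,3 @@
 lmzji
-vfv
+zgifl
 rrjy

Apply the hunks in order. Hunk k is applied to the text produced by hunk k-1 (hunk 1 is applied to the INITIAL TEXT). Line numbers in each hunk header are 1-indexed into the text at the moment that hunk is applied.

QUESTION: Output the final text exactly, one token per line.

Hunk 1: at line 2 remove [hwtbn,qmn] add [lmzji] -> 9 lines: mfpg rnjx lmzji zgfo ietp odrk qgob ctu fbs
Hunk 2: at line 3 remove [zgfo] add [vfv] -> 9 lines: mfpg rnjx lmzji vfv ietp odrk qgob ctu fbs
Hunk 3: at line 3 remove [ietp,odrk] add [rrjy,xac] -> 9 lines: mfpg rnjx lmzji vfv rrjy xac qgob ctu fbs
Hunk 4: at line 3 remove [vfv] add [zgifl] -> 9 lines: mfpg rnjx lmzji zgifl rrjy xac qgob ctu fbs

Answer: mfpg
rnjx
lmzji
zgifl
rrjy
xac
qgob
ctu
fbs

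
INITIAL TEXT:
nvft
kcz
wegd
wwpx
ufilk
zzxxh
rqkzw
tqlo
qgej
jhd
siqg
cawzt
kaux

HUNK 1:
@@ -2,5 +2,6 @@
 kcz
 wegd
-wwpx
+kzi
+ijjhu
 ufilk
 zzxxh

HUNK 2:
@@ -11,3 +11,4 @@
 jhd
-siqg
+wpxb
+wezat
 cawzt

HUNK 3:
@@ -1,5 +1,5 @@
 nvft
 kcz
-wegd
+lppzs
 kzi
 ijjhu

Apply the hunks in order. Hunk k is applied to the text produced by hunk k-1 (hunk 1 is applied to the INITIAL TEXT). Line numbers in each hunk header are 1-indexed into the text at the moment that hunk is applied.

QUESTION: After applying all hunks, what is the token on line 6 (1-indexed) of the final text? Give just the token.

Answer: ufilk

Derivation:
Hunk 1: at line 2 remove [wwpx] add [kzi,ijjhu] -> 14 lines: nvft kcz wegd kzi ijjhu ufilk zzxxh rqkzw tqlo qgej jhd siqg cawzt kaux
Hunk 2: at line 11 remove [siqg] add [wpxb,wezat] -> 15 lines: nvft kcz wegd kzi ijjhu ufilk zzxxh rqkzw tqlo qgej jhd wpxb wezat cawzt kaux
Hunk 3: at line 1 remove [wegd] add [lppzs] -> 15 lines: nvft kcz lppzs kzi ijjhu ufilk zzxxh rqkzw tqlo qgej jhd wpxb wezat cawzt kaux
Final line 6: ufilk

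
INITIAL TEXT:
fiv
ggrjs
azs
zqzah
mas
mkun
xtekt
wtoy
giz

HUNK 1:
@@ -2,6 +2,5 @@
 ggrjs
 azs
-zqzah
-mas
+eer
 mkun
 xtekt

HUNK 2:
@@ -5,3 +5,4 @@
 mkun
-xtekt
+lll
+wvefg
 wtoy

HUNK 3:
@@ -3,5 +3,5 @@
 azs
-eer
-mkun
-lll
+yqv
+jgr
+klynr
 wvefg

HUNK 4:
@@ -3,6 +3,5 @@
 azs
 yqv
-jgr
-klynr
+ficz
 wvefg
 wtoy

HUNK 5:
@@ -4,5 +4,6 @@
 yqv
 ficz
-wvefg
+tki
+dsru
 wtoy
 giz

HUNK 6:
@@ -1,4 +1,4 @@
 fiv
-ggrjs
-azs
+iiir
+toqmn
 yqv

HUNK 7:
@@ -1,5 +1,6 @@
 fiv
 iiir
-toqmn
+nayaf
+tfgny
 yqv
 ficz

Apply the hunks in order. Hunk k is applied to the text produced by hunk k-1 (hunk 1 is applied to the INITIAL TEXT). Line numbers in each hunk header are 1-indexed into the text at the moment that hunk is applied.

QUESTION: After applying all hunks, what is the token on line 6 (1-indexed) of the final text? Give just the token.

Answer: ficz

Derivation:
Hunk 1: at line 2 remove [zqzah,mas] add [eer] -> 8 lines: fiv ggrjs azs eer mkun xtekt wtoy giz
Hunk 2: at line 5 remove [xtekt] add [lll,wvefg] -> 9 lines: fiv ggrjs azs eer mkun lll wvefg wtoy giz
Hunk 3: at line 3 remove [eer,mkun,lll] add [yqv,jgr,klynr] -> 9 lines: fiv ggrjs azs yqv jgr klynr wvefg wtoy giz
Hunk 4: at line 3 remove [jgr,klynr] add [ficz] -> 8 lines: fiv ggrjs azs yqv ficz wvefg wtoy giz
Hunk 5: at line 4 remove [wvefg] add [tki,dsru] -> 9 lines: fiv ggrjs azs yqv ficz tki dsru wtoy giz
Hunk 6: at line 1 remove [ggrjs,azs] add [iiir,toqmn] -> 9 lines: fiv iiir toqmn yqv ficz tki dsru wtoy giz
Hunk 7: at line 1 remove [toqmn] add [nayaf,tfgny] -> 10 lines: fiv iiir nayaf tfgny yqv ficz tki dsru wtoy giz
Final line 6: ficz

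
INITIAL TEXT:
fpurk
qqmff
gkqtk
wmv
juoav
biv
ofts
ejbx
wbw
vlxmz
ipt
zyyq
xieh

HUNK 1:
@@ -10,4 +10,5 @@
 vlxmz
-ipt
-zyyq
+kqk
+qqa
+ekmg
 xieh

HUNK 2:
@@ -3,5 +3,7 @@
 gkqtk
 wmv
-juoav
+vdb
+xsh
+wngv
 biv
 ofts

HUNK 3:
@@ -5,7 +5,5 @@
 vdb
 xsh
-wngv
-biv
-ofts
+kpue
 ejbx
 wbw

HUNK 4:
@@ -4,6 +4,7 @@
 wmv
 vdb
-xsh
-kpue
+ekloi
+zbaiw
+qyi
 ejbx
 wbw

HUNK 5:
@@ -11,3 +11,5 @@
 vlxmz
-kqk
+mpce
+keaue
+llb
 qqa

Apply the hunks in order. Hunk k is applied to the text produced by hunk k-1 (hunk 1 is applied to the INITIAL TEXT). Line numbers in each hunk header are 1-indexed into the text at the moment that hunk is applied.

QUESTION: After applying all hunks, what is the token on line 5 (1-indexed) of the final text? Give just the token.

Hunk 1: at line 10 remove [ipt,zyyq] add [kqk,qqa,ekmg] -> 14 lines: fpurk qqmff gkqtk wmv juoav biv ofts ejbx wbw vlxmz kqk qqa ekmg xieh
Hunk 2: at line 3 remove [juoav] add [vdb,xsh,wngv] -> 16 lines: fpurk qqmff gkqtk wmv vdb xsh wngv biv ofts ejbx wbw vlxmz kqk qqa ekmg xieh
Hunk 3: at line 5 remove [wngv,biv,ofts] add [kpue] -> 14 lines: fpurk qqmff gkqtk wmv vdb xsh kpue ejbx wbw vlxmz kqk qqa ekmg xieh
Hunk 4: at line 4 remove [xsh,kpue] add [ekloi,zbaiw,qyi] -> 15 lines: fpurk qqmff gkqtk wmv vdb ekloi zbaiw qyi ejbx wbw vlxmz kqk qqa ekmg xieh
Hunk 5: at line 11 remove [kqk] add [mpce,keaue,llb] -> 17 lines: fpurk qqmff gkqtk wmv vdb ekloi zbaiw qyi ejbx wbw vlxmz mpce keaue llb qqa ekmg xieh
Final line 5: vdb

Answer: vdb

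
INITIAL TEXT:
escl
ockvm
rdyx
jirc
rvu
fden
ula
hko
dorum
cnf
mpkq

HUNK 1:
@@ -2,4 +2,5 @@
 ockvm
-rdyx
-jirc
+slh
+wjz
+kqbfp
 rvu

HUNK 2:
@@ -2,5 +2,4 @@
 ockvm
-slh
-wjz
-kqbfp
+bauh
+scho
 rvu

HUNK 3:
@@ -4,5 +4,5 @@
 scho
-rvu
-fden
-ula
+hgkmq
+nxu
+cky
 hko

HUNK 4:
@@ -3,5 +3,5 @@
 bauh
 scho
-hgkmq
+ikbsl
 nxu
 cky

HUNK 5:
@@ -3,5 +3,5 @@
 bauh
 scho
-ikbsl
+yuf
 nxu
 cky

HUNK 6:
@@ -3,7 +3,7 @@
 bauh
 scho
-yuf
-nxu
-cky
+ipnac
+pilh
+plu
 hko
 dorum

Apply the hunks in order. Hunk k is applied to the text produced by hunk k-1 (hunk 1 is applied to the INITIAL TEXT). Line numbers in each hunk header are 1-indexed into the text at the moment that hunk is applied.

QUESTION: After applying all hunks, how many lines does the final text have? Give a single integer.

Hunk 1: at line 2 remove [rdyx,jirc] add [slh,wjz,kqbfp] -> 12 lines: escl ockvm slh wjz kqbfp rvu fden ula hko dorum cnf mpkq
Hunk 2: at line 2 remove [slh,wjz,kqbfp] add [bauh,scho] -> 11 lines: escl ockvm bauh scho rvu fden ula hko dorum cnf mpkq
Hunk 3: at line 4 remove [rvu,fden,ula] add [hgkmq,nxu,cky] -> 11 lines: escl ockvm bauh scho hgkmq nxu cky hko dorum cnf mpkq
Hunk 4: at line 3 remove [hgkmq] add [ikbsl] -> 11 lines: escl ockvm bauh scho ikbsl nxu cky hko dorum cnf mpkq
Hunk 5: at line 3 remove [ikbsl] add [yuf] -> 11 lines: escl ockvm bauh scho yuf nxu cky hko dorum cnf mpkq
Hunk 6: at line 3 remove [yuf,nxu,cky] add [ipnac,pilh,plu] -> 11 lines: escl ockvm bauh scho ipnac pilh plu hko dorum cnf mpkq
Final line count: 11

Answer: 11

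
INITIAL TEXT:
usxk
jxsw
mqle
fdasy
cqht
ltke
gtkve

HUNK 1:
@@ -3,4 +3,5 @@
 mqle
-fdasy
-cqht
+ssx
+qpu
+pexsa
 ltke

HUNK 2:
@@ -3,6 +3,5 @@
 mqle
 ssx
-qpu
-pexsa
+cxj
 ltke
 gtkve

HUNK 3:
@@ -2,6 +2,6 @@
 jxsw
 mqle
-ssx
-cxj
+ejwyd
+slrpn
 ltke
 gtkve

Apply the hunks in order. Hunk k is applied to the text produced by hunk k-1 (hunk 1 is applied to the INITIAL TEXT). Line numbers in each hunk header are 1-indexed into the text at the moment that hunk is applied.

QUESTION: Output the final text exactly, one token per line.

Answer: usxk
jxsw
mqle
ejwyd
slrpn
ltke
gtkve

Derivation:
Hunk 1: at line 3 remove [fdasy,cqht] add [ssx,qpu,pexsa] -> 8 lines: usxk jxsw mqle ssx qpu pexsa ltke gtkve
Hunk 2: at line 3 remove [qpu,pexsa] add [cxj] -> 7 lines: usxk jxsw mqle ssx cxj ltke gtkve
Hunk 3: at line 2 remove [ssx,cxj] add [ejwyd,slrpn] -> 7 lines: usxk jxsw mqle ejwyd slrpn ltke gtkve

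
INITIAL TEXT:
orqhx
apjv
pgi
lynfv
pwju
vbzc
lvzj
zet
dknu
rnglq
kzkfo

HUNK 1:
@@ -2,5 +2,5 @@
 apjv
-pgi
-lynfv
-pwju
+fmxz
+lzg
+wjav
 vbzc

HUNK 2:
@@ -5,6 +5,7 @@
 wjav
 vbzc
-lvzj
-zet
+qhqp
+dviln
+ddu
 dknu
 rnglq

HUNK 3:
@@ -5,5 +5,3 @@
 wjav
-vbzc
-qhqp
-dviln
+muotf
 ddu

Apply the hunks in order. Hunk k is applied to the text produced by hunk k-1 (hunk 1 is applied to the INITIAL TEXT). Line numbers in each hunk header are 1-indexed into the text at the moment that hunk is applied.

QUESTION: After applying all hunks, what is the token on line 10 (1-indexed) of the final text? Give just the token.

Answer: kzkfo

Derivation:
Hunk 1: at line 2 remove [pgi,lynfv,pwju] add [fmxz,lzg,wjav] -> 11 lines: orqhx apjv fmxz lzg wjav vbzc lvzj zet dknu rnglq kzkfo
Hunk 2: at line 5 remove [lvzj,zet] add [qhqp,dviln,ddu] -> 12 lines: orqhx apjv fmxz lzg wjav vbzc qhqp dviln ddu dknu rnglq kzkfo
Hunk 3: at line 5 remove [vbzc,qhqp,dviln] add [muotf] -> 10 lines: orqhx apjv fmxz lzg wjav muotf ddu dknu rnglq kzkfo
Final line 10: kzkfo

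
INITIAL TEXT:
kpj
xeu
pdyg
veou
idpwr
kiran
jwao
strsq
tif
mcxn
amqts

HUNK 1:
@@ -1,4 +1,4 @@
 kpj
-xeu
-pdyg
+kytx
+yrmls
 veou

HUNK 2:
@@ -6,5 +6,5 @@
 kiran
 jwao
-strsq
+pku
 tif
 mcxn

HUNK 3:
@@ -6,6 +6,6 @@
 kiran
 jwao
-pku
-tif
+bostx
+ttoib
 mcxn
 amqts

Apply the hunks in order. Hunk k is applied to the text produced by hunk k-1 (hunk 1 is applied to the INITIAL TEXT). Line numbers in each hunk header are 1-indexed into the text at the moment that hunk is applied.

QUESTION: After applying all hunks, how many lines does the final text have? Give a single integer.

Answer: 11

Derivation:
Hunk 1: at line 1 remove [xeu,pdyg] add [kytx,yrmls] -> 11 lines: kpj kytx yrmls veou idpwr kiran jwao strsq tif mcxn amqts
Hunk 2: at line 6 remove [strsq] add [pku] -> 11 lines: kpj kytx yrmls veou idpwr kiran jwao pku tif mcxn amqts
Hunk 3: at line 6 remove [pku,tif] add [bostx,ttoib] -> 11 lines: kpj kytx yrmls veou idpwr kiran jwao bostx ttoib mcxn amqts
Final line count: 11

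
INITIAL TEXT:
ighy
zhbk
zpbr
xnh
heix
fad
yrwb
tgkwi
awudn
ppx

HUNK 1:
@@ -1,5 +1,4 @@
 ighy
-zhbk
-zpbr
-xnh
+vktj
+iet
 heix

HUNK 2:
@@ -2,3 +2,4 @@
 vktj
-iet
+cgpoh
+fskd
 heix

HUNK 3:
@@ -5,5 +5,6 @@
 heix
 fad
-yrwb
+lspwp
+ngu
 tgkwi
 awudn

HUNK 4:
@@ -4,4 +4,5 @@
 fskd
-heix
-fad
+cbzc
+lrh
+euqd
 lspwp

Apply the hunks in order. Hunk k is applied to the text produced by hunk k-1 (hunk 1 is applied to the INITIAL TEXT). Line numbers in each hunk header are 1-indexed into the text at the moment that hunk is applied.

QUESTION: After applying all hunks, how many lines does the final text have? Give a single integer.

Answer: 12

Derivation:
Hunk 1: at line 1 remove [zhbk,zpbr,xnh] add [vktj,iet] -> 9 lines: ighy vktj iet heix fad yrwb tgkwi awudn ppx
Hunk 2: at line 2 remove [iet] add [cgpoh,fskd] -> 10 lines: ighy vktj cgpoh fskd heix fad yrwb tgkwi awudn ppx
Hunk 3: at line 5 remove [yrwb] add [lspwp,ngu] -> 11 lines: ighy vktj cgpoh fskd heix fad lspwp ngu tgkwi awudn ppx
Hunk 4: at line 4 remove [heix,fad] add [cbzc,lrh,euqd] -> 12 lines: ighy vktj cgpoh fskd cbzc lrh euqd lspwp ngu tgkwi awudn ppx
Final line count: 12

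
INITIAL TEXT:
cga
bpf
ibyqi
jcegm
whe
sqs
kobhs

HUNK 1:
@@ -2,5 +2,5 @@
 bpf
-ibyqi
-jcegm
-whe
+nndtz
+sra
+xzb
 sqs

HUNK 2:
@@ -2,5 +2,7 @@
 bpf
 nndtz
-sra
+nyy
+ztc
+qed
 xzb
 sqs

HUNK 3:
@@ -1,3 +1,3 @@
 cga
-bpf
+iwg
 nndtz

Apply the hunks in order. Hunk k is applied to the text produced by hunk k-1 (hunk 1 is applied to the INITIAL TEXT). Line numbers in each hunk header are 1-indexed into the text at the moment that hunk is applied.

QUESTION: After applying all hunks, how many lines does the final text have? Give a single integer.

Answer: 9

Derivation:
Hunk 1: at line 2 remove [ibyqi,jcegm,whe] add [nndtz,sra,xzb] -> 7 lines: cga bpf nndtz sra xzb sqs kobhs
Hunk 2: at line 2 remove [sra] add [nyy,ztc,qed] -> 9 lines: cga bpf nndtz nyy ztc qed xzb sqs kobhs
Hunk 3: at line 1 remove [bpf] add [iwg] -> 9 lines: cga iwg nndtz nyy ztc qed xzb sqs kobhs
Final line count: 9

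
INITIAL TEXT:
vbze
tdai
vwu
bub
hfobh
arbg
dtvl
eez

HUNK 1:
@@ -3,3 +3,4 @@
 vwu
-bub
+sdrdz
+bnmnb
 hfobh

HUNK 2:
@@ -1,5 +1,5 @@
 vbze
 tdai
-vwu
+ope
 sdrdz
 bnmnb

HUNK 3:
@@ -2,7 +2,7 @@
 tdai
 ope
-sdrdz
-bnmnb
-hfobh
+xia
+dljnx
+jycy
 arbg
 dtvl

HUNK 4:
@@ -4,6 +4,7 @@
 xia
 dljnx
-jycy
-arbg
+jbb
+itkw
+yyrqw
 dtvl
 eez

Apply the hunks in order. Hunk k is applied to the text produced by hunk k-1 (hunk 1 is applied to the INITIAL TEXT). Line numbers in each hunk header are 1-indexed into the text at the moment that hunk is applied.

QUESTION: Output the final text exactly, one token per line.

Answer: vbze
tdai
ope
xia
dljnx
jbb
itkw
yyrqw
dtvl
eez

Derivation:
Hunk 1: at line 3 remove [bub] add [sdrdz,bnmnb] -> 9 lines: vbze tdai vwu sdrdz bnmnb hfobh arbg dtvl eez
Hunk 2: at line 1 remove [vwu] add [ope] -> 9 lines: vbze tdai ope sdrdz bnmnb hfobh arbg dtvl eez
Hunk 3: at line 2 remove [sdrdz,bnmnb,hfobh] add [xia,dljnx,jycy] -> 9 lines: vbze tdai ope xia dljnx jycy arbg dtvl eez
Hunk 4: at line 4 remove [jycy,arbg] add [jbb,itkw,yyrqw] -> 10 lines: vbze tdai ope xia dljnx jbb itkw yyrqw dtvl eez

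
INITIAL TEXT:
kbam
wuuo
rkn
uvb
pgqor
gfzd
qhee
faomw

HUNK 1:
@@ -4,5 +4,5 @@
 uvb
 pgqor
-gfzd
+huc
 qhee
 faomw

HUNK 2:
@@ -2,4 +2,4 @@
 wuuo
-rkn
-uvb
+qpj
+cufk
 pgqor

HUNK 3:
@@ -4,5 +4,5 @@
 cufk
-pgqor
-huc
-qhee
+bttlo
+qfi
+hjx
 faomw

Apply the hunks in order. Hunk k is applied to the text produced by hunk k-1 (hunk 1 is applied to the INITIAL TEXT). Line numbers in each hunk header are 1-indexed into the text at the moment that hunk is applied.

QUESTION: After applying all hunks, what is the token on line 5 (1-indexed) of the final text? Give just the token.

Answer: bttlo

Derivation:
Hunk 1: at line 4 remove [gfzd] add [huc] -> 8 lines: kbam wuuo rkn uvb pgqor huc qhee faomw
Hunk 2: at line 2 remove [rkn,uvb] add [qpj,cufk] -> 8 lines: kbam wuuo qpj cufk pgqor huc qhee faomw
Hunk 3: at line 4 remove [pgqor,huc,qhee] add [bttlo,qfi,hjx] -> 8 lines: kbam wuuo qpj cufk bttlo qfi hjx faomw
Final line 5: bttlo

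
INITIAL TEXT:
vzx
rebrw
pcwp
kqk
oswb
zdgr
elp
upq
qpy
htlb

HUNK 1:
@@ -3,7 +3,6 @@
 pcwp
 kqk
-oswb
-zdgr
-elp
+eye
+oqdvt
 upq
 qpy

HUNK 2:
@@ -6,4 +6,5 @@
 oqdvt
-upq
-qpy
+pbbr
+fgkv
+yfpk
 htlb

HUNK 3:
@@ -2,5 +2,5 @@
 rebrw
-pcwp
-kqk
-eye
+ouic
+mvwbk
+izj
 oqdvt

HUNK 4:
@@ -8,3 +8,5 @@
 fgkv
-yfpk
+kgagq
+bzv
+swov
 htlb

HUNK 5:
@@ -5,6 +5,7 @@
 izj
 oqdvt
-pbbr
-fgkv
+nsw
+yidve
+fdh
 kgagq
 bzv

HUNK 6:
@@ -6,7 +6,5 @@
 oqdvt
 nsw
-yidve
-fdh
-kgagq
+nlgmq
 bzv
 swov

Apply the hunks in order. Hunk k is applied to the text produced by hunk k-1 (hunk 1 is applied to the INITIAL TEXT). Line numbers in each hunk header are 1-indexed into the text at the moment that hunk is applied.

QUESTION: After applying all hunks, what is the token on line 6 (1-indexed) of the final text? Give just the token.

Hunk 1: at line 3 remove [oswb,zdgr,elp] add [eye,oqdvt] -> 9 lines: vzx rebrw pcwp kqk eye oqdvt upq qpy htlb
Hunk 2: at line 6 remove [upq,qpy] add [pbbr,fgkv,yfpk] -> 10 lines: vzx rebrw pcwp kqk eye oqdvt pbbr fgkv yfpk htlb
Hunk 3: at line 2 remove [pcwp,kqk,eye] add [ouic,mvwbk,izj] -> 10 lines: vzx rebrw ouic mvwbk izj oqdvt pbbr fgkv yfpk htlb
Hunk 4: at line 8 remove [yfpk] add [kgagq,bzv,swov] -> 12 lines: vzx rebrw ouic mvwbk izj oqdvt pbbr fgkv kgagq bzv swov htlb
Hunk 5: at line 5 remove [pbbr,fgkv] add [nsw,yidve,fdh] -> 13 lines: vzx rebrw ouic mvwbk izj oqdvt nsw yidve fdh kgagq bzv swov htlb
Hunk 6: at line 6 remove [yidve,fdh,kgagq] add [nlgmq] -> 11 lines: vzx rebrw ouic mvwbk izj oqdvt nsw nlgmq bzv swov htlb
Final line 6: oqdvt

Answer: oqdvt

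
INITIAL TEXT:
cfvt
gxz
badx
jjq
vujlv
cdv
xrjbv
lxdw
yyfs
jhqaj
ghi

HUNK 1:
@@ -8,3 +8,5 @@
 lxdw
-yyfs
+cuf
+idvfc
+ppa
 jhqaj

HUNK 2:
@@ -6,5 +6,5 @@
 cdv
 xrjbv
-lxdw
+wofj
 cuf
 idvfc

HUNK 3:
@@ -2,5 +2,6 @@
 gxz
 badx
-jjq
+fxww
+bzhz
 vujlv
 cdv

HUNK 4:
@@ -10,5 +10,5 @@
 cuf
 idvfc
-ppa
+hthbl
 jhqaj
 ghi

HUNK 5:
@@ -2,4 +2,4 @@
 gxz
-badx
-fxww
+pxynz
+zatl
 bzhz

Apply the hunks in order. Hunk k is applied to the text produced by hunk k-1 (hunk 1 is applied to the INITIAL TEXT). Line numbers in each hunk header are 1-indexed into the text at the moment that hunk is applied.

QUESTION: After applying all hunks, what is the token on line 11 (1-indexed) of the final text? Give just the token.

Hunk 1: at line 8 remove [yyfs] add [cuf,idvfc,ppa] -> 13 lines: cfvt gxz badx jjq vujlv cdv xrjbv lxdw cuf idvfc ppa jhqaj ghi
Hunk 2: at line 6 remove [lxdw] add [wofj] -> 13 lines: cfvt gxz badx jjq vujlv cdv xrjbv wofj cuf idvfc ppa jhqaj ghi
Hunk 3: at line 2 remove [jjq] add [fxww,bzhz] -> 14 lines: cfvt gxz badx fxww bzhz vujlv cdv xrjbv wofj cuf idvfc ppa jhqaj ghi
Hunk 4: at line 10 remove [ppa] add [hthbl] -> 14 lines: cfvt gxz badx fxww bzhz vujlv cdv xrjbv wofj cuf idvfc hthbl jhqaj ghi
Hunk 5: at line 2 remove [badx,fxww] add [pxynz,zatl] -> 14 lines: cfvt gxz pxynz zatl bzhz vujlv cdv xrjbv wofj cuf idvfc hthbl jhqaj ghi
Final line 11: idvfc

Answer: idvfc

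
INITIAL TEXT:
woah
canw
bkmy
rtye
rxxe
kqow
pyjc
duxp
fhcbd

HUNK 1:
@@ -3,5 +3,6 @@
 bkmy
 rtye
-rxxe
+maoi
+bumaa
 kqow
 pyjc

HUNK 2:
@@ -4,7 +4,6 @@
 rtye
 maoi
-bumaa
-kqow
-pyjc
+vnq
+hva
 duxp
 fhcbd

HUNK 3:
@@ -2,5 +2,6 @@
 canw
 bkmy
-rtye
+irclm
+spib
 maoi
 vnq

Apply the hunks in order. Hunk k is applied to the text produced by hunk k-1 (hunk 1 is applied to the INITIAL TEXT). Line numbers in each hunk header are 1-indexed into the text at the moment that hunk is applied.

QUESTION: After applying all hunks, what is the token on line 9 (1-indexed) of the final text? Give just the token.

Hunk 1: at line 3 remove [rxxe] add [maoi,bumaa] -> 10 lines: woah canw bkmy rtye maoi bumaa kqow pyjc duxp fhcbd
Hunk 2: at line 4 remove [bumaa,kqow,pyjc] add [vnq,hva] -> 9 lines: woah canw bkmy rtye maoi vnq hva duxp fhcbd
Hunk 3: at line 2 remove [rtye] add [irclm,spib] -> 10 lines: woah canw bkmy irclm spib maoi vnq hva duxp fhcbd
Final line 9: duxp

Answer: duxp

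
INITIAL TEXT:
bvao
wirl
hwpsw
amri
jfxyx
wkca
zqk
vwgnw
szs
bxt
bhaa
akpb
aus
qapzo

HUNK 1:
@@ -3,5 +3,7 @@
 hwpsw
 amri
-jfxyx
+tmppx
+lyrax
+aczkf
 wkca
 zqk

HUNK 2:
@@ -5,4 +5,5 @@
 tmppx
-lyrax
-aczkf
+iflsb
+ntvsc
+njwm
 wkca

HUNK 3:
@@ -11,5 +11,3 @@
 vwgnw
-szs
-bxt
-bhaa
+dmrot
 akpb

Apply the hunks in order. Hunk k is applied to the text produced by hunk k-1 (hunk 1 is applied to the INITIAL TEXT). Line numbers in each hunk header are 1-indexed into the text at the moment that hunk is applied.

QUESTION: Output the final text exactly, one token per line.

Answer: bvao
wirl
hwpsw
amri
tmppx
iflsb
ntvsc
njwm
wkca
zqk
vwgnw
dmrot
akpb
aus
qapzo

Derivation:
Hunk 1: at line 3 remove [jfxyx] add [tmppx,lyrax,aczkf] -> 16 lines: bvao wirl hwpsw amri tmppx lyrax aczkf wkca zqk vwgnw szs bxt bhaa akpb aus qapzo
Hunk 2: at line 5 remove [lyrax,aczkf] add [iflsb,ntvsc,njwm] -> 17 lines: bvao wirl hwpsw amri tmppx iflsb ntvsc njwm wkca zqk vwgnw szs bxt bhaa akpb aus qapzo
Hunk 3: at line 11 remove [szs,bxt,bhaa] add [dmrot] -> 15 lines: bvao wirl hwpsw amri tmppx iflsb ntvsc njwm wkca zqk vwgnw dmrot akpb aus qapzo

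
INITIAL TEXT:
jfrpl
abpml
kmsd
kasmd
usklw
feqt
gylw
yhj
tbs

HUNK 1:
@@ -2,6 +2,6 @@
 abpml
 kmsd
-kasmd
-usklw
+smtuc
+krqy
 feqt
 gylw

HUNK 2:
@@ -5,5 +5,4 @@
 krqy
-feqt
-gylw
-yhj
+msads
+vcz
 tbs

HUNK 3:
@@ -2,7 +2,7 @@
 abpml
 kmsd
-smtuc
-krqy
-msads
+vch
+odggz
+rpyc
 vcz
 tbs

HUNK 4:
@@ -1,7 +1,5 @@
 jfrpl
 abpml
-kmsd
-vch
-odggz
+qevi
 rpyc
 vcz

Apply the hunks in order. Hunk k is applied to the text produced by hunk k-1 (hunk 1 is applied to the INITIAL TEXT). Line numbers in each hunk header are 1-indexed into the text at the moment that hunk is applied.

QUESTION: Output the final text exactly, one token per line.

Answer: jfrpl
abpml
qevi
rpyc
vcz
tbs

Derivation:
Hunk 1: at line 2 remove [kasmd,usklw] add [smtuc,krqy] -> 9 lines: jfrpl abpml kmsd smtuc krqy feqt gylw yhj tbs
Hunk 2: at line 5 remove [feqt,gylw,yhj] add [msads,vcz] -> 8 lines: jfrpl abpml kmsd smtuc krqy msads vcz tbs
Hunk 3: at line 2 remove [smtuc,krqy,msads] add [vch,odggz,rpyc] -> 8 lines: jfrpl abpml kmsd vch odggz rpyc vcz tbs
Hunk 4: at line 1 remove [kmsd,vch,odggz] add [qevi] -> 6 lines: jfrpl abpml qevi rpyc vcz tbs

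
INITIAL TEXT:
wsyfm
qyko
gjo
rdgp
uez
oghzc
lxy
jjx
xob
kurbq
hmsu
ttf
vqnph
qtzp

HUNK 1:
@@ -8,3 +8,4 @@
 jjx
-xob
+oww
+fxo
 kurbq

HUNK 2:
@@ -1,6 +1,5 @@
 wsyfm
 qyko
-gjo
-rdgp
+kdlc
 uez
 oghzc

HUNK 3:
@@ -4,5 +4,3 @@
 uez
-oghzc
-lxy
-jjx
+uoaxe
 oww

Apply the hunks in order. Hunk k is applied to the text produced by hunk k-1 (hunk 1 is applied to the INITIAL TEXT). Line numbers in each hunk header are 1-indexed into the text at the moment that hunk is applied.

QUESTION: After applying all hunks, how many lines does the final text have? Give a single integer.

Hunk 1: at line 8 remove [xob] add [oww,fxo] -> 15 lines: wsyfm qyko gjo rdgp uez oghzc lxy jjx oww fxo kurbq hmsu ttf vqnph qtzp
Hunk 2: at line 1 remove [gjo,rdgp] add [kdlc] -> 14 lines: wsyfm qyko kdlc uez oghzc lxy jjx oww fxo kurbq hmsu ttf vqnph qtzp
Hunk 3: at line 4 remove [oghzc,lxy,jjx] add [uoaxe] -> 12 lines: wsyfm qyko kdlc uez uoaxe oww fxo kurbq hmsu ttf vqnph qtzp
Final line count: 12

Answer: 12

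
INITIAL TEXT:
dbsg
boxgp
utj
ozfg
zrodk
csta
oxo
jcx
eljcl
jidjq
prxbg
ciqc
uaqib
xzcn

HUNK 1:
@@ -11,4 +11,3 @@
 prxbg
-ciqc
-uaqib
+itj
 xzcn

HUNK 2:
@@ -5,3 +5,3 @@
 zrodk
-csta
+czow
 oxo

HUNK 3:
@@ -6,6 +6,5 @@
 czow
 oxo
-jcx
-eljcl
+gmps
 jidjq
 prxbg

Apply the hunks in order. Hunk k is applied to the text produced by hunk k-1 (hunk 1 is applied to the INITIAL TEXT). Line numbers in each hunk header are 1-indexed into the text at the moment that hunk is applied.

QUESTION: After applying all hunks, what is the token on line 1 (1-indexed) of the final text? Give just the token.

Hunk 1: at line 11 remove [ciqc,uaqib] add [itj] -> 13 lines: dbsg boxgp utj ozfg zrodk csta oxo jcx eljcl jidjq prxbg itj xzcn
Hunk 2: at line 5 remove [csta] add [czow] -> 13 lines: dbsg boxgp utj ozfg zrodk czow oxo jcx eljcl jidjq prxbg itj xzcn
Hunk 3: at line 6 remove [jcx,eljcl] add [gmps] -> 12 lines: dbsg boxgp utj ozfg zrodk czow oxo gmps jidjq prxbg itj xzcn
Final line 1: dbsg

Answer: dbsg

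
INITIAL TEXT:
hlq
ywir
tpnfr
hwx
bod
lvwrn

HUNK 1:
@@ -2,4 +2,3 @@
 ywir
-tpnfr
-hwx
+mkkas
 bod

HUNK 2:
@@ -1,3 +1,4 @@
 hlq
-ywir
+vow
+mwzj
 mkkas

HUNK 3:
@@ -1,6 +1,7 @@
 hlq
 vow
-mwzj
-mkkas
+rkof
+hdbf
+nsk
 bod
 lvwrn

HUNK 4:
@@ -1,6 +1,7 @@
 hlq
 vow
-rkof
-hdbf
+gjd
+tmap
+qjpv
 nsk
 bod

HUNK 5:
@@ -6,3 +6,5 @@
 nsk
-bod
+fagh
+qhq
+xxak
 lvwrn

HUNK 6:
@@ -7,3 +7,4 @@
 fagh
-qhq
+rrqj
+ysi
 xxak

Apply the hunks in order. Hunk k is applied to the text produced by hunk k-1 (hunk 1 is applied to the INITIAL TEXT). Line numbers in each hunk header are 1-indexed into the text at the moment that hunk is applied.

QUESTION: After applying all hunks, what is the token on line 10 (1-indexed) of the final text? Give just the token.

Answer: xxak

Derivation:
Hunk 1: at line 2 remove [tpnfr,hwx] add [mkkas] -> 5 lines: hlq ywir mkkas bod lvwrn
Hunk 2: at line 1 remove [ywir] add [vow,mwzj] -> 6 lines: hlq vow mwzj mkkas bod lvwrn
Hunk 3: at line 1 remove [mwzj,mkkas] add [rkof,hdbf,nsk] -> 7 lines: hlq vow rkof hdbf nsk bod lvwrn
Hunk 4: at line 1 remove [rkof,hdbf] add [gjd,tmap,qjpv] -> 8 lines: hlq vow gjd tmap qjpv nsk bod lvwrn
Hunk 5: at line 6 remove [bod] add [fagh,qhq,xxak] -> 10 lines: hlq vow gjd tmap qjpv nsk fagh qhq xxak lvwrn
Hunk 6: at line 7 remove [qhq] add [rrqj,ysi] -> 11 lines: hlq vow gjd tmap qjpv nsk fagh rrqj ysi xxak lvwrn
Final line 10: xxak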